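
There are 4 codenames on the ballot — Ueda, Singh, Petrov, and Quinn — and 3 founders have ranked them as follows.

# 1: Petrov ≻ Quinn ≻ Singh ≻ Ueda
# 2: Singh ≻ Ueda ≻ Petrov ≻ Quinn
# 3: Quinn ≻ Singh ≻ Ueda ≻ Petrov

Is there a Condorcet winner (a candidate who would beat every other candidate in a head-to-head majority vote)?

Head-to-head results (3 voters total):
Ueda vs Singh: Singh wins 3–0.
Ueda vs Petrov: Ueda wins 2–1.
Ueda vs Quinn: Quinn wins 2–1.
Singh vs Petrov: Singh wins 2–1.
Singh vs Quinn: Quinn wins 2–1.
Petrov vs Quinn: Petrov wins 2–1.
No candidate beats all others: Ueda beats Petrov beats Quinn beats Ueda, a majority cycle.

No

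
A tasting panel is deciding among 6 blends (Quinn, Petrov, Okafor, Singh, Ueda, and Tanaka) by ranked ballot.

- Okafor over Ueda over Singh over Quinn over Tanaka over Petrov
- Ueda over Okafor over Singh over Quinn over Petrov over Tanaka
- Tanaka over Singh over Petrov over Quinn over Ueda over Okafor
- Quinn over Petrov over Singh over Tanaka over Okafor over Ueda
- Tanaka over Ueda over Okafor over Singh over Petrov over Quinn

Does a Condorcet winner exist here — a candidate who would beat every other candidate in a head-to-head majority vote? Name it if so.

Head-to-head results (5 voters total):
Quinn vs Petrov: Quinn wins 3–2.
Quinn vs Okafor: Okafor wins 3–2.
Quinn vs Singh: Singh wins 4–1.
Quinn vs Ueda: Ueda wins 3–2.
Quinn vs Tanaka: Quinn wins 3–2.
Petrov vs Okafor: Okafor wins 3–2.
Petrov vs Singh: Singh wins 4–1.
Petrov vs Ueda: Ueda wins 3–2.
Petrov vs Tanaka: Tanaka wins 3–2.
Okafor vs Singh: Okafor wins 3–2.
Okafor vs Ueda: Ueda wins 3–2.
Okafor vs Tanaka: Tanaka wins 3–2.
Singh vs Ueda: Ueda wins 3–2.
Singh vs Tanaka: Singh wins 3–2.
Ueda vs Tanaka: Tanaka wins 3–2.
No candidate beats all others: Quinn beats Tanaka beats Okafor beats Quinn, a majority cycle.

There is no Condorcet winner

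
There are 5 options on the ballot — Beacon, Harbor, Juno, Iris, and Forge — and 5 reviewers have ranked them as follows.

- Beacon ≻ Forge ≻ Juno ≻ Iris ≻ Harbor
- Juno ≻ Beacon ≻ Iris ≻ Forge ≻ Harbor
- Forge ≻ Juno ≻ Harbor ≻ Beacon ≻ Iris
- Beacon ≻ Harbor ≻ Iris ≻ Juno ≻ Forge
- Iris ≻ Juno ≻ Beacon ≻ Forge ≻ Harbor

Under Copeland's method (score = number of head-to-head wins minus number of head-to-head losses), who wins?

Pairwise results:
  Beacon vs Harbor: Beacon wins 4–1.
  Beacon vs Juno: Juno wins 3–2.
  Beacon vs Iris: Beacon wins 4–1.
  Beacon vs Forge: Beacon wins 4–1.
  Harbor vs Juno: Juno wins 4–1.
  Harbor vs Iris: Iris wins 3–2.
  Harbor vs Forge: Forge wins 4–1.
  Juno vs Iris: Juno wins 3–2.
  Juno vs Forge: Juno wins 3–2.
  Iris vs Forge: Iris wins 3–2.
Copeland scores (wins − losses):
  Beacon: 3 − 1 = 2
  Harbor: 0 − 4 = -4
  Juno: 4 − 0 = 4
  Iris: 2 − 2 = 0
  Forge: 1 − 3 = -2
Juno has the best Copeland score.

Juno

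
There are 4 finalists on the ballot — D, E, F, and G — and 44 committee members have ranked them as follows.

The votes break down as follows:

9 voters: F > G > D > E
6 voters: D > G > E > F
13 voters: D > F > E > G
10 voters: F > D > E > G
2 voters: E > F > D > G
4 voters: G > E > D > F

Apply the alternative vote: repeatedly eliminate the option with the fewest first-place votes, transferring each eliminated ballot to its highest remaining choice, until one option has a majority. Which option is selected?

D

Round 1: D 19, F 19, G 4, E 2. E has the fewest and is eliminated.
Round 2: F 21, D 19, G 4. G has the fewest and is eliminated.
Round 3: D 23, F 21. D has a majority.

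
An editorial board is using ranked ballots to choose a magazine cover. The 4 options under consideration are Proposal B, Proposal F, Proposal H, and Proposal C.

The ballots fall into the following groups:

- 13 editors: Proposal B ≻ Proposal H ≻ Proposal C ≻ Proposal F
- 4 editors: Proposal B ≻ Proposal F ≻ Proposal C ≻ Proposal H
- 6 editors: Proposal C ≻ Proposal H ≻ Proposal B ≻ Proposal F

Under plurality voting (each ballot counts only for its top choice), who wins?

Proposal B

First-place vote totals:
  Proposal B: 17
  Proposal F: 0
  Proposal H: 0
  Proposal C: 6
Proposal B has the most first-place votes.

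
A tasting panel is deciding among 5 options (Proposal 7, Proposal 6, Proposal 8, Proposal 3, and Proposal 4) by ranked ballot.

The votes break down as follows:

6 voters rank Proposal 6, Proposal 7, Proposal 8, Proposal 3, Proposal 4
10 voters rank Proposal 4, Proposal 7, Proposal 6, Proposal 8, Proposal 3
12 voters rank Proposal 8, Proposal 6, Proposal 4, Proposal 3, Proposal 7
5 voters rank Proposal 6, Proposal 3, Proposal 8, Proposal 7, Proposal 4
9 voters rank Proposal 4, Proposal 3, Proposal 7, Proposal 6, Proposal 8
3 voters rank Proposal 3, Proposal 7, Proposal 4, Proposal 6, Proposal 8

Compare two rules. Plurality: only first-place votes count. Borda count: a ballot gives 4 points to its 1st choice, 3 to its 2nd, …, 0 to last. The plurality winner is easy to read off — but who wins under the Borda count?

Proposal 6

Plurality first-place counts: Proposal 7 0, Proposal 6 11, Proposal 8 12, Proposal 3 3, Proposal 4 19 → Proposal 4.
Borda totals: Proposal 7 80, Proposal 6 112, Proposal 8 80, Proposal 3 72, Proposal 4 106 → Proposal 6.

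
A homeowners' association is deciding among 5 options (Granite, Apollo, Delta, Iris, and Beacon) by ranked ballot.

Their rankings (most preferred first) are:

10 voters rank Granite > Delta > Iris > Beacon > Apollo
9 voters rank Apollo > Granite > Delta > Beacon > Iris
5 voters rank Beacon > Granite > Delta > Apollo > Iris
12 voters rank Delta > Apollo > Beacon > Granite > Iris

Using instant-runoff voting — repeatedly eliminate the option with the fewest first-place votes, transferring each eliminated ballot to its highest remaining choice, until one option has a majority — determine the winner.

Round 1: Delta 12, Granite 10, Apollo 9, Beacon 5, Iris 0. Iris has the fewest and is eliminated.
Round 2: Delta 12, Granite 10, Apollo 9, Beacon 5. Beacon has the fewest and is eliminated.
Round 3: Granite 15, Delta 12, Apollo 9. Apollo has the fewest and is eliminated.
Round 4: Granite 24, Delta 12. Granite has a majority.

Granite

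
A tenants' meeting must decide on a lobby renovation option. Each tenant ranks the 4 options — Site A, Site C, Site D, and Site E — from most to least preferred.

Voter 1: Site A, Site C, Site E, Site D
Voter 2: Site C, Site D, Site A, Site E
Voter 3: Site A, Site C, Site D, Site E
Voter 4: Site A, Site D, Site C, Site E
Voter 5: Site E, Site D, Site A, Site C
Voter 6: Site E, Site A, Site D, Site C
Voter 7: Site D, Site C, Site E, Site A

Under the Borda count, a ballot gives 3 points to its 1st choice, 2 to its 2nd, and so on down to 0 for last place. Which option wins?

Borda scores:
  Site A: 3 + 1 + 3 + 3 + 1 + 2 + 0 = 13
  Site C: 2 + 3 + 2 + 1 + 0 + 0 + 2 = 10
  Site D: 0 + 2 + 1 + 2 + 2 + 1 + 3 = 11
  Site E: 1 + 0 + 0 + 0 + 3 + 3 + 1 = 8
Site A has the highest total.

Site A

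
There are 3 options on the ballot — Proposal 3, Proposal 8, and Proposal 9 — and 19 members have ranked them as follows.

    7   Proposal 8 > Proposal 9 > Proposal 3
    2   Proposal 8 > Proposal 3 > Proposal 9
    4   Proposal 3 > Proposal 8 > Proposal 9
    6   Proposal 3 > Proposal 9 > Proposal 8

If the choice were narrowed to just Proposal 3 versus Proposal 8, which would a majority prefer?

Ballots ranking Proposal 3 above Proposal 8: 4+6 = 10.
Ballots ranking Proposal 8 above Proposal 3: 7+2 = 9.
Proposal 3 wins the head-to-head, 10–9.

Proposal 3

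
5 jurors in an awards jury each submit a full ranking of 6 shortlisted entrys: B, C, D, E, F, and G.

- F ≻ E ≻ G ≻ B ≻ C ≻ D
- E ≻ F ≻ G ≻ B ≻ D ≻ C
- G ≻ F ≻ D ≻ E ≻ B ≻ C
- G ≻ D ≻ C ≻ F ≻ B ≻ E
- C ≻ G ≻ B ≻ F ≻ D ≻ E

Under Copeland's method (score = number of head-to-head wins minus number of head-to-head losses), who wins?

G

Pairwise results:
  B vs C: B wins 3–2.
  B vs D: B wins 3–2.
  B vs E: E wins 3–2.
  B vs F: F wins 4–1.
  B vs G: G wins 5–0.
  C vs D: D wins 3–2.
  C vs E: E wins 3–2.
  C vs F: F wins 3–2.
  C vs G: G wins 4–1.
  D vs E: D wins 3–2.
  D vs F: F wins 4–1.
  D vs G: G wins 5–0.
  E vs F: F wins 4–1.
  E vs G: G wins 3–2.
  F vs G: G wins 3–2.
Copeland scores (wins − losses):
  B: 2 − 3 = -1
  C: 0 − 5 = -5
  D: 2 − 3 = -1
  E: 2 − 3 = -1
  F: 4 − 1 = 3
  G: 5 − 0 = 5
G has the best Copeland score.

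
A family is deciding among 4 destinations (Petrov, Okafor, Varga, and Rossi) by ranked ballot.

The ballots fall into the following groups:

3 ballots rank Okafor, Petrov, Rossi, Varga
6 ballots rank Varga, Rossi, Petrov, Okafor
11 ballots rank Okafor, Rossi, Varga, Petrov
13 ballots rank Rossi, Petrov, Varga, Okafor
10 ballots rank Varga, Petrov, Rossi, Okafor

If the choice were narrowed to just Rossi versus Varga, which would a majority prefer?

Rossi

Ballots ranking Rossi above Varga: 3+11+13 = 27.
Ballots ranking Varga above Rossi: 6+10 = 16.
Rossi wins the head-to-head, 27–16.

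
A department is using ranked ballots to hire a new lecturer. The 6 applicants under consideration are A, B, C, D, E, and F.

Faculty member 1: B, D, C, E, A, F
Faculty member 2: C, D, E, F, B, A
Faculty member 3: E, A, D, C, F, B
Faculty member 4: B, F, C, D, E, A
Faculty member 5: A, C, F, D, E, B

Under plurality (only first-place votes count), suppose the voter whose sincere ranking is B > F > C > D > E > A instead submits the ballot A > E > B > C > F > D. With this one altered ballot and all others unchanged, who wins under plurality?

A

First-place totals with the altered ballot: A 2, B 1, C 1, D 0, E 1, F 0.
The switch changes the winner from B to A.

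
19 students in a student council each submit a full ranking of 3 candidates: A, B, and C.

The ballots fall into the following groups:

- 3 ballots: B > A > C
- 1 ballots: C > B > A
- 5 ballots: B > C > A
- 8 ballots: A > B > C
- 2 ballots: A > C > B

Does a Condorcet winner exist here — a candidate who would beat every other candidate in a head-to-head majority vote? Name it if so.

Head-to-head results (19 voters total):
A vs B: A wins 10–9.
A vs C: A wins 13–6.
B vs C: B wins 16–3.
A beats each rival — B (10–9), C (13–6) — so A is the Condorcet winner.

A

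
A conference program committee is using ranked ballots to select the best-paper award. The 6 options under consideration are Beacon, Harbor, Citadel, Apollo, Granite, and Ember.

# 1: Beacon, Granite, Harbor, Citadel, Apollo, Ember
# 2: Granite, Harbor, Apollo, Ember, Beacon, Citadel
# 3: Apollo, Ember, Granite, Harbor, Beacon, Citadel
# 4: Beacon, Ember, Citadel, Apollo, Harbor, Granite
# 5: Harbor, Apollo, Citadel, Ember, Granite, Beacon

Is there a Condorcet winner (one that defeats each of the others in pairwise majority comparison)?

Head-to-head results (5 voters total):
Beacon vs Harbor: Harbor wins 3–2.
Beacon vs Citadel: Beacon wins 4–1.
Beacon vs Apollo: Apollo wins 3–2.
Beacon vs Granite: Granite wins 3–2.
Beacon vs Ember: Ember wins 3–2.
Harbor vs Citadel: Harbor wins 4–1.
Harbor vs Apollo: Harbor wins 3–2.
Harbor vs Granite: Granite wins 3–2.
Harbor vs Ember: Harbor wins 3–2.
Citadel vs Apollo: Apollo wins 3–2.
Citadel vs Granite: Granite wins 3–2.
Citadel vs Ember: Ember wins 3–2.
Apollo vs Granite: Apollo wins 3–2.
Apollo vs Ember: Apollo wins 4–1.
Granite vs Ember: Ember wins 3–2.
No candidate beats all others: Harbor beats Apollo beats Granite beats Harbor, a majority cycle.

No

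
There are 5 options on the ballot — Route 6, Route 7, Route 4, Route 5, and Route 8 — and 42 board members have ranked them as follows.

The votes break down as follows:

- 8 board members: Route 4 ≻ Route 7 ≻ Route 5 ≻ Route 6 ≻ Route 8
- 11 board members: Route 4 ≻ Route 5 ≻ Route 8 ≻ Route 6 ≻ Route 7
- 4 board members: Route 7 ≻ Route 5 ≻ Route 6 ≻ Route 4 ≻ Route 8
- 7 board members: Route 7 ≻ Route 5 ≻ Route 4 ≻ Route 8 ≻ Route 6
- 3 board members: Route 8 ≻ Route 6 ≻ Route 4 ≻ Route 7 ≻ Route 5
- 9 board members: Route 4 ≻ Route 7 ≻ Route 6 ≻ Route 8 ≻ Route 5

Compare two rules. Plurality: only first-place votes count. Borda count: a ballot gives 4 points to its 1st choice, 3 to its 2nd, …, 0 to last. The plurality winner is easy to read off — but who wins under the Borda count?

Plurality first-place counts: Route 6 0, Route 7 11, Route 4 28, Route 5 0, Route 8 3 → Route 4.
Borda totals: Route 6 54, Route 7 98, Route 4 136, Route 5 82, Route 8 50 → Route 4.

Route 4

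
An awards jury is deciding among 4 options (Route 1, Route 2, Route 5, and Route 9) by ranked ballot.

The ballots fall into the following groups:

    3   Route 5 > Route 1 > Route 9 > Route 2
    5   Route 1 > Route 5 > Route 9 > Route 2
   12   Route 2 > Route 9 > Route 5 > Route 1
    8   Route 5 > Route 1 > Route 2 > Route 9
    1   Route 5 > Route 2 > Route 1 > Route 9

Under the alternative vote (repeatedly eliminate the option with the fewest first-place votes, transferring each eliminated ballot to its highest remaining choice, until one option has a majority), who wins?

Round 1: Route 2 12, Route 5 12, Route 1 5, Route 9 0. Route 9 has the fewest and is eliminated.
Round 2: Route 2 12, Route 5 12, Route 1 5. Route 1 has the fewest and is eliminated.
Round 3: Route 5 17, Route 2 12. Route 5 has a majority.

Route 5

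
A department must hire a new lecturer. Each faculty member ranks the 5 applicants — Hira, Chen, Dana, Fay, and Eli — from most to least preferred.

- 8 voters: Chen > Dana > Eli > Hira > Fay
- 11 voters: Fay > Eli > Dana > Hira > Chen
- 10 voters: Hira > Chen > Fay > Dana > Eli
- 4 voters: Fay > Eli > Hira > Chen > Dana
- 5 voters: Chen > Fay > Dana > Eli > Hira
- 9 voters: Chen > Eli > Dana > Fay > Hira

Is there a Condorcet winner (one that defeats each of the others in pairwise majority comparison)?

Head-to-head results (47 voters total):
Hira vs Chen: Hira wins 25–22.
Hira vs Dana: Dana wins 33–14.
Hira vs Fay: Fay wins 29–18.
Hira vs Eli: Eli wins 37–10.
Chen vs Dana: Chen wins 36–11.
Chen vs Fay: Chen wins 32–15.
Chen vs Eli: Chen wins 32–15.
Dana vs Fay: Fay wins 30–17.
Dana vs Eli: Eli wins 24–23.
Fay vs Eli: Fay wins 30–17.
No candidate beats all others: Hira beats Chen beats Dana beats Hira, a majority cycle.

No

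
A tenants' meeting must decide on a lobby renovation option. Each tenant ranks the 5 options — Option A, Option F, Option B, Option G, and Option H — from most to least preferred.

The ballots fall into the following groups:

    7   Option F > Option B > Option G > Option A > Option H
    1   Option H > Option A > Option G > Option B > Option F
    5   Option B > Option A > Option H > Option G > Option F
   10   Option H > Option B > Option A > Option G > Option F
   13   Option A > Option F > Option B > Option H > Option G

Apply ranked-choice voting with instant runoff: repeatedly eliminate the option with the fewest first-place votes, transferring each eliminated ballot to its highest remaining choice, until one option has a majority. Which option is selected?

Round 1: Option A 13, Option H 11, Option F 7, Option B 5, Option G 0. Option G has the fewest and is eliminated.
Round 2: Option A 13, Option H 11, Option F 7, Option B 5. Option B has the fewest and is eliminated.
Round 3: Option A 18, Option H 11, Option F 7. Option F has the fewest and is eliminated.
Round 4: Option A 25, Option H 11. Option A has a majority.

Option A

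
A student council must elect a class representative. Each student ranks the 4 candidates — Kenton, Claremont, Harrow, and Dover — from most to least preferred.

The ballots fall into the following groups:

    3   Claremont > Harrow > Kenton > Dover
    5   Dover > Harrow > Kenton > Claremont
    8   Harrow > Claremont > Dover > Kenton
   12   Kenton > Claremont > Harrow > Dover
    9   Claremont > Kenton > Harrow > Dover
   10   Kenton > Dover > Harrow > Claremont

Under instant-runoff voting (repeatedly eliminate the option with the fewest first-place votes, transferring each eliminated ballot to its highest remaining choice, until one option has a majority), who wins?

Round 1: Kenton 22, Claremont 12, Harrow 8, Dover 5. Dover has the fewest and is eliminated.
Round 2: Kenton 22, Harrow 13, Claremont 12. Claremont has the fewest and is eliminated.
Round 3: Kenton 31, Harrow 16. Kenton has a majority.

Kenton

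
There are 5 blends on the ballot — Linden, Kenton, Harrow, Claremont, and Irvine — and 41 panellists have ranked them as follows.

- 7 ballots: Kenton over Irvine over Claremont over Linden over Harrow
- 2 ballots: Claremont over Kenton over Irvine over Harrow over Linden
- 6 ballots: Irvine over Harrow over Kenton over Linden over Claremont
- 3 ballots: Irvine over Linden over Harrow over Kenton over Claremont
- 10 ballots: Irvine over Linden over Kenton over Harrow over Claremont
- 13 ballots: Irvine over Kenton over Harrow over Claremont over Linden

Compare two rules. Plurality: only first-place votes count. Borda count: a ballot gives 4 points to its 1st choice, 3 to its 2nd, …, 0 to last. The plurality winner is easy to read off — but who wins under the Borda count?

Irvine

Plurality first-place counts: Linden 0, Kenton 7, Harrow 0, Claremont 2, Irvine 32 → Irvine.
Borda totals: Linden 52, Kenton 108, Harrow 62, Claremont 35, Irvine 153 → Irvine.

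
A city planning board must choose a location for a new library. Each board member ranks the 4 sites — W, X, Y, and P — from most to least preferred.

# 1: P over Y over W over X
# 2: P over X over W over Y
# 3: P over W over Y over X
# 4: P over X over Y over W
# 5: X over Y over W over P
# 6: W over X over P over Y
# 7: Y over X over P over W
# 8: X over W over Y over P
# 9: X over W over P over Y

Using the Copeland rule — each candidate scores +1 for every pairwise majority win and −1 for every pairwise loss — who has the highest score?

X

Pairwise results:
  W vs X: X wins 6–3.
  W vs Y: W wins 5–4.
  W vs P: P wins 5–4.
  X vs Y: X wins 6–3.
  X vs P: X wins 5–4.
  Y vs P: P wins 6–3.
Copeland scores (wins − losses):
  W: 1 − 2 = -1
  X: 3 − 0 = 3
  Y: 0 − 3 = -3
  P: 2 − 1 = 1
X has the best Copeland score.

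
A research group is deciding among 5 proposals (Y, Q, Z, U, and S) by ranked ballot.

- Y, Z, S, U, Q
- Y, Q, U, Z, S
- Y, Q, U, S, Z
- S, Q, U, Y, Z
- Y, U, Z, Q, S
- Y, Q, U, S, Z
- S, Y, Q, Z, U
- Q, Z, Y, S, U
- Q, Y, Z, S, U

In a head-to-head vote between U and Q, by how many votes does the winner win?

Ballots ranking U above Q: 2.
Ballots ranking Q above U: 7.
Q wins 7–2, a margin of 5.

5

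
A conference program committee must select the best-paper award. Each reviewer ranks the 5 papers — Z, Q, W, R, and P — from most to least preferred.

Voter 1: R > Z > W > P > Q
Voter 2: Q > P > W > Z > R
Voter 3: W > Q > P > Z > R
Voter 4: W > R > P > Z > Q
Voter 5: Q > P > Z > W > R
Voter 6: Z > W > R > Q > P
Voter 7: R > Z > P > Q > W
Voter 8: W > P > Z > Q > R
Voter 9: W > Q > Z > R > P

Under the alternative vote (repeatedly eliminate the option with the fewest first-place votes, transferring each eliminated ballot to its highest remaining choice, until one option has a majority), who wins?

Round 1: W 4, Q 2, R 2, Z 1, P 0. P has the fewest and is eliminated.
Round 2: W 4, Q 2, R 2, Z 1. Z has the fewest and is eliminated.
Round 3: W 5, Q 2, R 2. W has a majority.

W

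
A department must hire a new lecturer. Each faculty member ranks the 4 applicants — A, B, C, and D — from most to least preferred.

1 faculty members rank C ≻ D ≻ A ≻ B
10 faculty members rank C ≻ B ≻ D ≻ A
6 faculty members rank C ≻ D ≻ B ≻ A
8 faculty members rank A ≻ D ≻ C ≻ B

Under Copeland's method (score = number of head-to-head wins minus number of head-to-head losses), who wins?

Pairwise results:
  A vs B: B wins 16–9.
  A vs C: C wins 17–8.
  A vs D: D wins 17–8.
  B vs C: C wins 25–0.
  B vs D: D wins 15–10.
  C vs D: C wins 17–8.
Copeland scores (wins − losses):
  A: 0 − 3 = -3
  B: 1 − 2 = -1
  C: 3 − 0 = 3
  D: 2 − 1 = 1
C has the best Copeland score.

C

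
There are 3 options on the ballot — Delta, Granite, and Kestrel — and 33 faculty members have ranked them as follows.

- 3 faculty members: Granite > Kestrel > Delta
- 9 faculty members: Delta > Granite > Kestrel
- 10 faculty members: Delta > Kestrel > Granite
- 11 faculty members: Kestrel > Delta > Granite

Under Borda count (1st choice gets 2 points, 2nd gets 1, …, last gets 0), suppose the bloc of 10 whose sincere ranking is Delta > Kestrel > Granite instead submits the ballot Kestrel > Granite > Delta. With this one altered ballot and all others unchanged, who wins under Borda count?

Borda totals with the altered ballot: Delta 29, Granite 25, Kestrel 45.
The switch changes the winner from Delta to Kestrel.

Kestrel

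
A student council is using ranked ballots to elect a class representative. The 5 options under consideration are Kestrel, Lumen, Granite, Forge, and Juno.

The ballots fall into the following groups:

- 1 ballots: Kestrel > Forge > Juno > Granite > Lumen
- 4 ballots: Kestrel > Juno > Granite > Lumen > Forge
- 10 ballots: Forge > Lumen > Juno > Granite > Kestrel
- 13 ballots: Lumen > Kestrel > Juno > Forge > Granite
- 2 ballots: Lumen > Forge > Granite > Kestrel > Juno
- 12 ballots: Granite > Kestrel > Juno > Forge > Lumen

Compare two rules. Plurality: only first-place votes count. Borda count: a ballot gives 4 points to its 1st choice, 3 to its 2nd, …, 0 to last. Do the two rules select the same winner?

No

Plurality first-place counts: Kestrel 5, Lumen 15, Granite 12, Forge 10, Juno 0 → Lumen.
Borda totals: Kestrel 97, Lumen 94, Granite 71, Forge 74, Juno 84 → Kestrel.
The two rules disagree: plurality picks Lumen, Borda picks Kestrel.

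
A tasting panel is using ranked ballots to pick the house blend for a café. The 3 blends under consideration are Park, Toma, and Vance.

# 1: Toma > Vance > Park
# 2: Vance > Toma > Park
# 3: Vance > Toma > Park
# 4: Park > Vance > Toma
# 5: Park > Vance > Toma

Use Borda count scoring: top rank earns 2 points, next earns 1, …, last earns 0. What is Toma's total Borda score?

Borda scores:
  Park: 0 + 0 + 0 + 2 + 2 = 4
  Toma: 2 + 1 + 1 + 0 + 0 = 4
  Vance: 1 + 2 + 2 + 1 + 1 = 7

4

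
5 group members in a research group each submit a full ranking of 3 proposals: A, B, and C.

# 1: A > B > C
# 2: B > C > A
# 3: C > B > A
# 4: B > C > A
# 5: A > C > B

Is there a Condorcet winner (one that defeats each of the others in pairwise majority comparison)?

Head-to-head results (5 voters total):
A vs B: B wins 3–2.
A vs C: C wins 3–2.
B vs C: B wins 3–2.
B beats each rival — A (3–2), C (3–2) — so B is the Condorcet winner.

Yes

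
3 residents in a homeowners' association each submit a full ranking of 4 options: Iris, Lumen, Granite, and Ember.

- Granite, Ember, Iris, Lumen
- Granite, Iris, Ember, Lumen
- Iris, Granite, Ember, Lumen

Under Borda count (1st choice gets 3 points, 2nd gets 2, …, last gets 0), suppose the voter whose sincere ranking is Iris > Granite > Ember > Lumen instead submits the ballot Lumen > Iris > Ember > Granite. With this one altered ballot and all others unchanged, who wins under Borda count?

Granite

Borda totals with the altered ballot: Iris 5, Lumen 3, Granite 6, Ember 4.
The winner is unchanged: still Granite.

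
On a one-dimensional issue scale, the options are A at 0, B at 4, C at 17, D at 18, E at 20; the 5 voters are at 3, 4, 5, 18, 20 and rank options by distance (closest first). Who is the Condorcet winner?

B

With single-peaked preferences on a line, the Condorcet winner is the candidate closest to the median voter.
The median voter (position 5) is closest to B at 4.
Check: B vs C — voters closer to B: 3 of 5.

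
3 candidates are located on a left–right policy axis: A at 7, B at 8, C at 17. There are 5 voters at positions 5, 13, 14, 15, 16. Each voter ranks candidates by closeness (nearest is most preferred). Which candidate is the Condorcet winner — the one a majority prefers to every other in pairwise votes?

With single-peaked preferences on a line, the Condorcet winner is the candidate closest to the median voter.
The median voter (position 14) is closest to C at 17.
Check: C vs B — voters closer to C: 4 of 5.

C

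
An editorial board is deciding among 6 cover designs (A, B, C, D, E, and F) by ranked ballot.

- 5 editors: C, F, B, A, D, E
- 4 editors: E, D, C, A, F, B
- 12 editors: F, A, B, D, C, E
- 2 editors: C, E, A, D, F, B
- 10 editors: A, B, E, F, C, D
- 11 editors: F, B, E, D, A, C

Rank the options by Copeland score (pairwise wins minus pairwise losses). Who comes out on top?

F

Pairwise results:
  A vs B: A wins 28–16.
  A vs C: A wins 33–11.
  A vs D: A wins 29–15.
  A vs E: A wins 27–17.
  A vs F: F wins 28–16.
  B vs C: B wins 33–11.
  B vs D: B wins 38–6.
  B vs E: B wins 38–6.
  B vs F: F wins 34–10.
  C vs D: D wins 27–17.
  C vs E: E wins 25–19.
  C vs F: F wins 33–11.
  D vs E: E wins 27–17.
  D vs F: F wins 38–6.
  E vs F: F wins 28–16.
Copeland scores (wins − losses):
  A: 4 − 1 = 3
  B: 3 − 2 = 1
  C: 0 − 5 = -5
  D: 1 − 4 = -3
  E: 2 − 3 = -1
  F: 5 − 0 = 5
F has the best Copeland score.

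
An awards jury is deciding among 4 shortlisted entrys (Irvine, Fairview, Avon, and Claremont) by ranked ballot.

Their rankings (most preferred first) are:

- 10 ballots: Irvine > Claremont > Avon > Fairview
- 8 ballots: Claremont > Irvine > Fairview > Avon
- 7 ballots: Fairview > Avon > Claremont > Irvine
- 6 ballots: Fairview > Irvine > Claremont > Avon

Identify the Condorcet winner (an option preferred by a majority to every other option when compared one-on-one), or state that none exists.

Head-to-head results (31 voters total):
Irvine vs Fairview: Irvine wins 18–13.
Irvine vs Avon: Irvine wins 24–7.
Irvine vs Claremont: Irvine wins 16–15.
Fairview vs Avon: Fairview wins 21–10.
Fairview vs Claremont: Claremont wins 18–13.
Avon vs Claremont: Claremont wins 24–7.
Irvine beats each rival — Fairview (18–13), Avon (24–7), Claremont (16–15) — so Irvine is the Condorcet winner.

Irvine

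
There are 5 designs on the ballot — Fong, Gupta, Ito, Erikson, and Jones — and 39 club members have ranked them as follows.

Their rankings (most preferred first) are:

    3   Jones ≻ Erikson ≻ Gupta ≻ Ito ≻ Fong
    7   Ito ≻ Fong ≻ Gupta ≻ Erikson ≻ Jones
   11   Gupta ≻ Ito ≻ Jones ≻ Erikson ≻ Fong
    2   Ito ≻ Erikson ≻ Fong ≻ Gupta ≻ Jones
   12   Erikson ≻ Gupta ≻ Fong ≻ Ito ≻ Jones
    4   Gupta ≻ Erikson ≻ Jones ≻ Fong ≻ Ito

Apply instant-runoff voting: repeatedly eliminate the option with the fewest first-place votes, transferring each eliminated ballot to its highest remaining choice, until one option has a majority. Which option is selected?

Gupta

Round 1: Gupta 15, Erikson 12, Ito 9, Jones 3, Fong 0. Fong has the fewest and is eliminated.
Round 2: Gupta 15, Erikson 12, Ito 9, Jones 3. Jones has the fewest and is eliminated.
Round 3: Gupta 15, Erikson 15, Ito 9. Ito has the fewest and is eliminated.
Round 4: Gupta 22, Erikson 17. Gupta has a majority.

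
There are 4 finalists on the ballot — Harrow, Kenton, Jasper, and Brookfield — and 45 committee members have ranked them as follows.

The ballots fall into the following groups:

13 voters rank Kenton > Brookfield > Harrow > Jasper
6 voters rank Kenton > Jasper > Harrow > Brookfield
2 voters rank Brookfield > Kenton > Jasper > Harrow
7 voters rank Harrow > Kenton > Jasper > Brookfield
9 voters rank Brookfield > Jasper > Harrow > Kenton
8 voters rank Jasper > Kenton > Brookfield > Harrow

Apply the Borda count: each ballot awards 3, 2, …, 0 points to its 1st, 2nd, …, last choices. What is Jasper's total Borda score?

63

Borda scores:
  Harrow: 13·1 + 6·1 + 2·0 + 7·3 + 9·1 + 8·0 = 49
  Kenton: 13·3 + 6·3 + 2·2 + 7·2 + 9·0 + 8·2 = 91
  Jasper: 13·0 + 6·2 + 2·1 + 7·1 + 9·2 + 8·3 = 63
  Brookfield: 13·2 + 6·0 + 2·3 + 7·0 + 9·3 + 8·1 = 67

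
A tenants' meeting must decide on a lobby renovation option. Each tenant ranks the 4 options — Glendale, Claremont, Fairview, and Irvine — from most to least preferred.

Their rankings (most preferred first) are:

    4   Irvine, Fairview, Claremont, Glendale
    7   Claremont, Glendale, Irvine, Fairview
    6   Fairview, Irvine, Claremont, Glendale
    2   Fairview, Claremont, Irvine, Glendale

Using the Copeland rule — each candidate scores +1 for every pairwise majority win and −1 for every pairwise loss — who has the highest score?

Pairwise results:
  Glendale vs Claremont: Claremont wins 19–0.
  Glendale vs Fairview: Fairview wins 12–7.
  Glendale vs Irvine: Irvine wins 12–7.
  Claremont vs Fairview: Fairview wins 12–7.
  Claremont vs Irvine: Irvine wins 10–9.
  Fairview vs Irvine: Irvine wins 11–8.
Copeland scores (wins − losses):
  Glendale: 0 − 3 = -3
  Claremont: 1 − 2 = -1
  Fairview: 2 − 1 = 1
  Irvine: 3 − 0 = 3
Irvine has the best Copeland score.

Irvine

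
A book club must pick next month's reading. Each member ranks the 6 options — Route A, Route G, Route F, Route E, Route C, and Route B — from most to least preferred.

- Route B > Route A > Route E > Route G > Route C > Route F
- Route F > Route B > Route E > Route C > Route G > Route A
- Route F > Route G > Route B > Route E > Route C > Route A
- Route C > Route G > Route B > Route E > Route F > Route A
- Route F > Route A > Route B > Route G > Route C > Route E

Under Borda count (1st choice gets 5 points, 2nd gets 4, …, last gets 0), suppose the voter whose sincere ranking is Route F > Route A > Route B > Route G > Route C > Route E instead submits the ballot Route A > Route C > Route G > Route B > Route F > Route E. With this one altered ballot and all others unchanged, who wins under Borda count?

Route B

Borda totals with the altered ballot: Route A 9, Route G 14, Route F 12, Route E 10, Route C 13, Route B 17.
The winner is unchanged: still Route B.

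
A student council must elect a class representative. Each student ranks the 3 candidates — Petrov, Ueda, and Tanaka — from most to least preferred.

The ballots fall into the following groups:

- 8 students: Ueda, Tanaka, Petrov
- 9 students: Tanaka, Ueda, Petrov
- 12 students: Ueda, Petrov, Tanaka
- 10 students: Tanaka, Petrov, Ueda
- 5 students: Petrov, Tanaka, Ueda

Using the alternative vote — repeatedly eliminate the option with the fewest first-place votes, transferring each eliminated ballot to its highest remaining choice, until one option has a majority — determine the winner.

Tanaka

Round 1: Ueda 20, Tanaka 19, Petrov 5. Petrov has the fewest and is eliminated.
Round 2: Tanaka 24, Ueda 20. Tanaka has a majority.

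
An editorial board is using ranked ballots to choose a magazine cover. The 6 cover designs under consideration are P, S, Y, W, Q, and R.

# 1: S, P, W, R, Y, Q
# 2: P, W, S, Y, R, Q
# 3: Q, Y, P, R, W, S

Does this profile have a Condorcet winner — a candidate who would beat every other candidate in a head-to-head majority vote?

Yes

Head-to-head results (3 voters total):
P vs S: P wins 2–1.
P vs Y: P wins 2–1.
P vs W: P wins 3–0.
P vs Q: P wins 2–1.
P vs R: P wins 3–0.
S vs Y: S wins 2–1.
S vs W: W wins 2–1.
S vs Q: S wins 2–1.
S vs R: S wins 2–1.
Y vs W: W wins 2–1.
Y vs Q: Y wins 2–1.
Y vs R: Y wins 2–1.
W vs Q: W wins 2–1.
W vs R: W wins 2–1.
Q vs R: R wins 2–1.
P beats each rival — S (2–1), Y (2–1), W (3–0), Q (2–1), R (3–0) — so P is the Condorcet winner.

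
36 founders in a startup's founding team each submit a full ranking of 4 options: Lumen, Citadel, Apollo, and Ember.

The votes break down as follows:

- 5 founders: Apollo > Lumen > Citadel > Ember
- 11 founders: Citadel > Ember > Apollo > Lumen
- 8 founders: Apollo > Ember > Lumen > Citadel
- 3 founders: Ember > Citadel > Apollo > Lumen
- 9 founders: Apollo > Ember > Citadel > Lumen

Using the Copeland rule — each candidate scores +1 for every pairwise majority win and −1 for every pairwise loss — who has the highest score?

Pairwise results:
  Lumen vs Citadel: Citadel wins 23–13.
  Lumen vs Apollo: Apollo wins 36–0.
  Lumen vs Ember: Ember wins 31–5.
  Citadel vs Apollo: Apollo wins 22–14.
  Citadel vs Ember: Ember wins 20–16.
  Apollo vs Ember: Apollo wins 22–14.
Copeland scores (wins − losses):
  Lumen: 0 − 3 = -3
  Citadel: 1 − 2 = -1
  Apollo: 3 − 0 = 3
  Ember: 2 − 1 = 1
Apollo has the best Copeland score.

Apollo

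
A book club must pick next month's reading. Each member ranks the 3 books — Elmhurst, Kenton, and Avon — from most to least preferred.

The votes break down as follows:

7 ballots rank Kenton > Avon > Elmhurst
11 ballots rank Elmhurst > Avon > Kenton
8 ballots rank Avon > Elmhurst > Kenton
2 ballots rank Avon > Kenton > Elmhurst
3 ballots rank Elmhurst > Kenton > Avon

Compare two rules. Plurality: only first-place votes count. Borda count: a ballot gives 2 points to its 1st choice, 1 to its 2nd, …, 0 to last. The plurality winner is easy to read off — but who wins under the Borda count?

Avon

Plurality first-place counts: Elmhurst 14, Kenton 7, Avon 10 → Elmhurst.
Borda totals: Elmhurst 36, Kenton 19, Avon 38 → Avon.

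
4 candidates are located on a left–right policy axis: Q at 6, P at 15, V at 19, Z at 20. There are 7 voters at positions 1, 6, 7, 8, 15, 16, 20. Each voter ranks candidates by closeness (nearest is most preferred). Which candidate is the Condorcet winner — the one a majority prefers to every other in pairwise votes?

Q

With single-peaked preferences on a line, the Condorcet winner is the candidate closest to the median voter.
The median voter (position 8) is closest to Q at 6.
Check: Q vs P — voters closer to Q: 4 of 7.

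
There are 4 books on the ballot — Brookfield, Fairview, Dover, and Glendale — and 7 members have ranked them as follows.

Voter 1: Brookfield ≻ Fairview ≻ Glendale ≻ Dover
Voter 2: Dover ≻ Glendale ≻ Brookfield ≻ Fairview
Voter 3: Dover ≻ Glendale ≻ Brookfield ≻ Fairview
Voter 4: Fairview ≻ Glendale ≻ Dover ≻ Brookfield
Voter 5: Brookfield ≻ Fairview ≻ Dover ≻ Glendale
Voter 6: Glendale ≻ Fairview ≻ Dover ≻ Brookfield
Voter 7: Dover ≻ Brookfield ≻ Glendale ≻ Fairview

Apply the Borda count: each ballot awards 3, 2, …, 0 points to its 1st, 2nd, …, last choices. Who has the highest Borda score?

Borda scores:
  Brookfield: 3 + 1 + 1 + 0 + 3 + 0 + 2 = 10
  Fairview: 2 + 0 + 0 + 3 + 2 + 2 + 0 = 9
  Dover: 0 + 3 + 3 + 1 + 1 + 1 + 3 = 12
  Glendale: 1 + 2 + 2 + 2 + 0 + 3 + 1 = 11
Dover has the highest total.

Dover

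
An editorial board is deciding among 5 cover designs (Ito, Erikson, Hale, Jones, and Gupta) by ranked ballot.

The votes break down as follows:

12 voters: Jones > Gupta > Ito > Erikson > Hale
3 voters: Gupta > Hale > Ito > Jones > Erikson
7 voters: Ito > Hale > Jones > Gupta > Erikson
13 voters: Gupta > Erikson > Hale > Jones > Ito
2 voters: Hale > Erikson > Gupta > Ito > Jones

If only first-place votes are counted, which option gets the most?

Gupta

First-place vote totals:
  Ito: 7
  Erikson: 0
  Hale: 2
  Jones: 12
  Gupta: 16
Gupta has the most first-place votes.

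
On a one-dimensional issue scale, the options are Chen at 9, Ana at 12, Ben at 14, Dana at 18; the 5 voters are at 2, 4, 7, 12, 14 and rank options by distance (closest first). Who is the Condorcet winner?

With single-peaked preferences on a line, the Condorcet winner is the candidate closest to the median voter.
The median voter (position 7) is closest to Chen at 9.
Check: Chen vs Dana — voters closer to Chen: 4 of 5.

Chen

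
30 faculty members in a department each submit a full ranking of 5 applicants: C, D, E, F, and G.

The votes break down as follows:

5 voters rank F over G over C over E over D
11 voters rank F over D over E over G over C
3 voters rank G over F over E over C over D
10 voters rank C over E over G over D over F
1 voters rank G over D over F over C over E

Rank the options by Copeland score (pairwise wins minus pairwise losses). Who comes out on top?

F

Pairwise results:
  C vs D: C wins 18–12.
  C vs E: C wins 16–14.
  C vs F: F wins 20–10.
  C vs G: G wins 20–10.
  D vs E: E wins 18–12.
  D vs F: F wins 19–11.
  D vs G: G wins 19–11.
  E vs F: F wins 20–10.
  E vs G: E wins 21–9.
  F vs G: F wins 16–14.
Copeland scores (wins − losses):
  C: 2 − 2 = 0
  D: 0 − 4 = -4
  E: 2 − 2 = 0
  F: 4 − 0 = 4
  G: 2 − 2 = 0
F has the best Copeland score.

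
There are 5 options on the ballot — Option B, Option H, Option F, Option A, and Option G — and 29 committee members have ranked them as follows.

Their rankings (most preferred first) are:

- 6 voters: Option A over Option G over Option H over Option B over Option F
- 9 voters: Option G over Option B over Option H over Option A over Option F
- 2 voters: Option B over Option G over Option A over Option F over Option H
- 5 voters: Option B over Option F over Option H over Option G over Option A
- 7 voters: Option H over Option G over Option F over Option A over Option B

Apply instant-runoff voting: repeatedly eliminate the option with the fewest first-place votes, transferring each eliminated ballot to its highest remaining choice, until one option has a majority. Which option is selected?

Option G

Round 1: Option G 9, Option B 7, Option H 7, Option A 6, Option F 0. Option F has the fewest and is eliminated.
Round 2: Option G 9, Option B 7, Option H 7, Option A 6. Option A has the fewest and is eliminated.
Round 3: Option G 15, Option B 7, Option H 7. Option G has a majority.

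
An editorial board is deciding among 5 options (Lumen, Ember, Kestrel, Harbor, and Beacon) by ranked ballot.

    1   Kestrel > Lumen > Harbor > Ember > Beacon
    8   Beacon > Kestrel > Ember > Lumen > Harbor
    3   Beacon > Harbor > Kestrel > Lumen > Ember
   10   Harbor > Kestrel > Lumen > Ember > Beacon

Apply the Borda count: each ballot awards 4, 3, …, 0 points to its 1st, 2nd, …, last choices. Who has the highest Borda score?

Borda scores:
  Lumen: 3 + 8·1 + 3·1 + 10·2 = 34
  Ember: 1 + 8·2 + 3·0 + 10·1 = 27
  Kestrel: 4 + 8·3 + 3·2 + 10·3 = 64
  Harbor: 2 + 8·0 + 3·3 + 10·4 = 51
  Beacon: 0 + 8·4 + 3·4 + 10·0 = 44
Kestrel has the highest total.

Kestrel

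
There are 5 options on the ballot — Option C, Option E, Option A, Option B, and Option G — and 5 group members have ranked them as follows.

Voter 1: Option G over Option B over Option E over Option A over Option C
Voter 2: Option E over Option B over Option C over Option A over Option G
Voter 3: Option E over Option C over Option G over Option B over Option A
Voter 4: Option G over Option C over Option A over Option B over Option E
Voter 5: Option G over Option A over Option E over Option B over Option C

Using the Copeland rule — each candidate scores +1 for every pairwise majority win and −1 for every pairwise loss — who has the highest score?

Pairwise results:
  Option C vs Option E: Option E wins 4–1.
  Option C vs Option A: Option C wins 3–2.
  Option C vs Option B: Option B wins 3–2.
  Option C vs Option G: Option G wins 3–2.
  Option E vs Option A: Option E wins 3–2.
  Option E vs Option B: Option E wins 3–2.
  Option E vs Option G: Option G wins 3–2.
  Option A vs Option B: Option B wins 3–2.
  Option A vs Option G: Option G wins 4–1.
  Option B vs Option G: Option G wins 4–1.
Copeland scores (wins − losses):
  Option C: 1 − 3 = -2
  Option E: 3 − 1 = 2
  Option A: 0 − 4 = -4
  Option B: 2 − 2 = 0
  Option G: 4 − 0 = 4
Option G has the best Copeland score.

Option G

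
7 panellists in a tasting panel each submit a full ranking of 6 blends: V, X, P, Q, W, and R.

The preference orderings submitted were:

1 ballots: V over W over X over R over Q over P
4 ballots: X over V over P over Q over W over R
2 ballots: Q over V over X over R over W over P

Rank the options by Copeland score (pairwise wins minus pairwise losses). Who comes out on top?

Pairwise results:
  V vs X: X wins 4–3.
  V vs P: V wins 7–0.
  V vs Q: V wins 5–2.
  V vs W: V wins 7–0.
  V vs R: V wins 7–0.
  X vs P: X wins 7–0.
  X vs Q: X wins 5–2.
  X vs W: X wins 6–1.
  X vs R: X wins 7–0.
  P vs Q: P wins 4–3.
  P vs W: P wins 4–3.
  P vs R: P wins 4–3.
  Q vs W: Q wins 6–1.
  Q vs R: Q wins 6–1.
  W vs R: W wins 5–2.
Copeland scores (wins − losses):
  V: 4 − 1 = 3
  X: 5 − 0 = 5
  P: 3 − 2 = 1
  Q: 2 − 3 = -1
  W: 1 − 4 = -3
  R: 0 − 5 = -5
X has the best Copeland score.

X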